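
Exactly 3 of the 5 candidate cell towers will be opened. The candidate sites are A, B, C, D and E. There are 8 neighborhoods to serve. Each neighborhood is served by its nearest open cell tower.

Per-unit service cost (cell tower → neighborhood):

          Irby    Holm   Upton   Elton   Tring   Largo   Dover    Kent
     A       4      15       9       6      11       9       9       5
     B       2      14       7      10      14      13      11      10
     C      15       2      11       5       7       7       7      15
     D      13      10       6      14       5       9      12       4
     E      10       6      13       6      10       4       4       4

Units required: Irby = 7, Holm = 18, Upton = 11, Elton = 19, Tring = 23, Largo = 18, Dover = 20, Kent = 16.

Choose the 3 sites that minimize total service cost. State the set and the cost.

Choose C, D and E; total service cost 598.

With exactly 3 open, each neighborhood uses its cheapest among the chosen.
{C, D, E}: Irby→E 10·7=70, Holm→C 2·18=36, Upton→D 6·11=66, Elton→C 5·19=95, Tring→D 5·23=115, Largo→E 4·18=72, Dover→E 4·20=80, Kent→D 4·16=64. Service cost 598.
{B, C, E}: service cost 599
{B, D, E}: service cost 633
Among all 10 size-3 choices, {C, D, E} is lowest.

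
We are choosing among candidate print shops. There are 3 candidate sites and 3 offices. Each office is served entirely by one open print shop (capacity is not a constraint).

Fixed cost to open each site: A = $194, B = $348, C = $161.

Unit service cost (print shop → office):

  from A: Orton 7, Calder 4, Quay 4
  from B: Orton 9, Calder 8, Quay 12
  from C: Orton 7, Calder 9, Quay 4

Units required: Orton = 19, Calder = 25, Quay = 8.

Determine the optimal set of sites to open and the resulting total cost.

For any fixed open set, each office goes to its cheapest open site; total = fixed + service.
{A}: Orton→A 7·19=133, Calder→A 4·25=100, Quay→A 4·8=32. Service 265; fixed 194; total 459.
{C}: service 390 + fixed 161 = 551
{A, C}: service 265 + fixed 355 = 620
{A, B, C}: service 265 + fixed 703 = 968
(All 7 nonempty subsets were checked; A only is lowest.)

Open A only; minimum total cost 459.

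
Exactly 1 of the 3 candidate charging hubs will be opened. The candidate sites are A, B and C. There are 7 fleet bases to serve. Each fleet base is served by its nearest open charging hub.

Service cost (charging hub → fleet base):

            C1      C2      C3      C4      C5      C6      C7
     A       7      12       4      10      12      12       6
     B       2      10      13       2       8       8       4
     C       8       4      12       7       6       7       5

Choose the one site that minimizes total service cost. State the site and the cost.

Choose B only; total service cost 47.

With exactly 1 open, each fleet base uses its cheapest among the chosen.
{B}: C1→B 2, C2→B 10, C3→B 13, C4→B 2, C5→B 8, C6→B 8, C7→B 4. Service cost 47.
{C}: service cost 49
{A}: service cost 63
Among all 3 size-1 choices, {B} is lowest.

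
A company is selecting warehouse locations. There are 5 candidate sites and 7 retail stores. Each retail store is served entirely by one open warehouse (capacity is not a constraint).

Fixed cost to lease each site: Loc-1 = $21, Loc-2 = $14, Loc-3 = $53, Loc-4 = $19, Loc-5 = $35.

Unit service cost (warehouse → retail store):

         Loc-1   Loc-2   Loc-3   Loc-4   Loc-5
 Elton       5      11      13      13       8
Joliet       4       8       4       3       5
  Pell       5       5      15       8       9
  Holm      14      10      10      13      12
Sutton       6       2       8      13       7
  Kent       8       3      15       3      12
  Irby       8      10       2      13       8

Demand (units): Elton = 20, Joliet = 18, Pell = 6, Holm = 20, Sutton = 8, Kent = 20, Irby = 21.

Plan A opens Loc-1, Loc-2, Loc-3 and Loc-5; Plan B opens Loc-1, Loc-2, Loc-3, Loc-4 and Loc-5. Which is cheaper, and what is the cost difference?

Plan A is cheaper by 1.

Plan A: {Loc-1, Loc-2, Loc-3, Loc-5}: Elton→Loc-1 5·20=100, Joliet→Loc-1 4·18=72, Pell→Loc-1 5·6=30, Holm→Loc-2 10·20=200, Sutton→Loc-2 2·8=16, Kent→Loc-2 3·20=60, Irby→Loc-3 2·21=42. Service 520; fixed 123; total 643.
Plan B: {Loc-1, Loc-2, Loc-3, Loc-4, Loc-5}: Elton→Loc-1 5·20=100, Joliet→Loc-4 3·18=54, Pell→Loc-1 5·6=30, Holm→Loc-2 10·20=200, Sutton→Loc-2 2·8=16, Kent→Loc-2 3·20=60, Irby→Loc-3 2·21=42. Service 502; fixed 142; total 644.
Difference: |643 − 644| = 1.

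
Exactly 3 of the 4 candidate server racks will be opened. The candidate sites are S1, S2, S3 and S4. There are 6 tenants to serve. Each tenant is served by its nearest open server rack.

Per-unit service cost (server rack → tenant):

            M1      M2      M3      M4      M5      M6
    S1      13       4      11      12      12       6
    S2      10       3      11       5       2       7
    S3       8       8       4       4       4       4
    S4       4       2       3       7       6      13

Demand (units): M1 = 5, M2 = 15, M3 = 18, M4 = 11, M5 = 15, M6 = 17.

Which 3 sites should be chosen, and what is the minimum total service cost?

With exactly 3 open, each tenant uses its cheapest among the chosen.
{S2, S3, S4}: M1→S4 4·5=20, M2→S4 2·15=30, M3→S4 3·18=54, M4→S3 4·11=44, M5→S2 2·15=30, M6→S3 4·17=68. Service cost 246.
{S1, S3, S4}: service cost 276
{S1, S2, S4}: service cost 291
Among all 4 size-3 choices, {S2, S3, S4} is lowest.

Choose S2, S3 and S4; total service cost 246.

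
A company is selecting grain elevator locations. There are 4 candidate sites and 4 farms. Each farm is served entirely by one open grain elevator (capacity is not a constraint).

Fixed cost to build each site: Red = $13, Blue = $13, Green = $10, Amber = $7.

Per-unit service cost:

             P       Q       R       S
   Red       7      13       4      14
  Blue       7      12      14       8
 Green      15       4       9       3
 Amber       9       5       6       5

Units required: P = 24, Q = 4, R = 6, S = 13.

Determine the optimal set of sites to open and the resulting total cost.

Open Red and Green; minimum total cost 270.

For any fixed open set, each farm goes to its cheapest open site; total = fixed + service.
{Red, Green}: P→Red 7·24=168, Q→Green 4·4=16, R→Red 4·6=24, S→Green 3·13=39. Service 247; fixed 23; total 270.
{Red, Green, Amber}: service 247 + fixed 30 = 277
{Red, Blue, Green}: P→Red 7·24=168, Q→Green 4·4=16, R→Red 4·6=24, S→Green 3·13=39. Service 247; fixed 36; total 283.
{Red, Blue, Green, Amber}: P→Red 7·24=168, Q→Green 4·4=16, R→Red 4·6=24, S→Green 3·13=39. Service 247; fixed 43; total 290.
No other subset beats 270.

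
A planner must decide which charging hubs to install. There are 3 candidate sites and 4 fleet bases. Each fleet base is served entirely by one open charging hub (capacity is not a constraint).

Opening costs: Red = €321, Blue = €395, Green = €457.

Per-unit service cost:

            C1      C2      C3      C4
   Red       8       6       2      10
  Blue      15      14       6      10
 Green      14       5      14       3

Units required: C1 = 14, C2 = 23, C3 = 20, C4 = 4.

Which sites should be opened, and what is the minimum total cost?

For any fixed open set, each fleet base goes to its cheapest open site; total = fixed + service.
{Red}: C1→Red 8·14=112, C2→Red 6·23=138, C3→Red 2·20=40, C4→Red 10·4=40. Service 330; fixed 321; total 651.
{Red, Blue}: C1→Red 8·14=112, C2→Red 6·23=138, C3→Red 2·20=40, C4→Red 10·4=40. Service 330; fixed 716; total 1046.
{Red, Green}: service 279 + fixed 778 = 1057
{Red, Blue, Green}: service 279 + fixed 1173 = 1452
(All 7 nonempty subsets were checked; Red only is lowest.)

Open Red only; minimum total cost 651.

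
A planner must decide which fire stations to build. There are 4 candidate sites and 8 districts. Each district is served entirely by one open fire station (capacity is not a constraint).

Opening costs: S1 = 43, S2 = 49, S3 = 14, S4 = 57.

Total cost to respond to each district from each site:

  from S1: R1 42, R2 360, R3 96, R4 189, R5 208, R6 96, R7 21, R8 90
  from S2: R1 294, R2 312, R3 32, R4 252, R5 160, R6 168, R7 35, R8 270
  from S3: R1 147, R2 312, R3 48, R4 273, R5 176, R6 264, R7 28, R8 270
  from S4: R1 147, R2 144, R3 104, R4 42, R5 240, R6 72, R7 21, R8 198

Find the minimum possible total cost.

For any fixed open set, each district goes to its cheapest open site; total = fixed + service.
{S1, S3, S4}: R1→S1 42, R2→S4 144, R3→S3 48, R4→S4 42, R5→S3 176, R6→S4 72, R7→S1 21, R8→S1 90. Service 635; fixed 114; total 749.
{S1, S2, S4}: service 603 + fixed 149 = 752
{S1, S2, S3, S4}: R1→S1 42, R2→S4 144, R3→S2 32, R4→S4 42, R5→S2 160, R6→S4 72, R7→S1 21, R8→S1 90. Service 603; fixed 163; total 766.
{S3}: R1→S3 147, R2→S3 312, R3→S3 48, R4→S3 273, R5→S3 176, R6→S3 264, R7→S3 28, R8→S3 270. Service 1518; fixed 14; total 1532.
No other subset beats 749.

Minimum total cost: 749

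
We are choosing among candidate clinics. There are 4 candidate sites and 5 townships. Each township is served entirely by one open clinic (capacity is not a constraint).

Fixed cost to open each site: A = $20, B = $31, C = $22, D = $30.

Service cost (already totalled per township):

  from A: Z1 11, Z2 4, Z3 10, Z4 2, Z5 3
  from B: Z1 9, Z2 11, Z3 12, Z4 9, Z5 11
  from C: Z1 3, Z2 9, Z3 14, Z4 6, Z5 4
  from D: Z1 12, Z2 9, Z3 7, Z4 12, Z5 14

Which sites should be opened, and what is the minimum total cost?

For any fixed open set, each township goes to its cheapest open site; total = fixed + service.
{A}: Z1→A 11, Z2→A 4, Z3→A 10, Z4→A 2, Z5→A 3. Service 30; fixed 20; total 50.
{C}: Z1→C 3, Z2→C 9, Z3→C 14, Z4→C 6, Z5→C 4. Service 36; fixed 22; total 58.
{A, C}: service 22 + fixed 42 = 64
{A, B, C, D}: service 19 + fixed 103 = 122
No other subset beats 50.

Open A only; minimum total cost 50.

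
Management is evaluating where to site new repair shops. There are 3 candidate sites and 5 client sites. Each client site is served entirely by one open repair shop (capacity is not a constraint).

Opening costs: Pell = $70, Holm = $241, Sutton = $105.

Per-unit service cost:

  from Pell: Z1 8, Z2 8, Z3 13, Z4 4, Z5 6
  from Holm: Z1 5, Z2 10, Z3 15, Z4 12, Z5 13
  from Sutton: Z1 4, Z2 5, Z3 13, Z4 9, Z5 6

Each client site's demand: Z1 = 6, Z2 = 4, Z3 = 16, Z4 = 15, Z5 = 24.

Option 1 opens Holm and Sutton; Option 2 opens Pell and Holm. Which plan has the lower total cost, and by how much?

Option 2 is cheaper by 92.

Option 1: {Holm, Sutton}: Z1→Sutton 4·6=24, Z2→Sutton 5·4=20, Z3→Sutton 13·16=208, Z4→Sutton 9·15=135, Z5→Sutton 6·24=144. Service 531; fixed 346; total 877.
Option 2: {Pell, Holm}: Z1→Holm 5·6=30, Z2→Pell 8·4=32, Z3→Pell 13·16=208, Z4→Pell 4·15=60, Z5→Pell 6·24=144. Service 474; fixed 311; total 785.
Difference: |877 − 785| = 92.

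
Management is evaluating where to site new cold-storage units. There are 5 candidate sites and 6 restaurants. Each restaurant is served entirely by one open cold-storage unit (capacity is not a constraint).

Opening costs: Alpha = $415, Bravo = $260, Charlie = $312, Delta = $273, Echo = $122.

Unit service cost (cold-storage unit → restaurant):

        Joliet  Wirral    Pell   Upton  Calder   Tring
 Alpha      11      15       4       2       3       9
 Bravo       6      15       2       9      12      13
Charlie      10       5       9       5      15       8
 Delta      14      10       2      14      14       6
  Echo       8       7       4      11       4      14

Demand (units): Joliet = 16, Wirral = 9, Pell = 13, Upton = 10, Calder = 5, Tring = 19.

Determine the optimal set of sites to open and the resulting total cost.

For any fixed open set, each restaurant goes to its cheapest open site; total = fixed + service.
{Echo}: Joliet→Echo 8·16=128, Wirral→Echo 7·9=63, Pell→Echo 4·13=52, Upton→Echo 11·10=110, Calder→Echo 4·5=20, Tring→Echo 14·19=266. Service 639; fixed 122; total 761.
{Delta, Echo}: Joliet→Echo 8·16=128, Wirral→Echo 7·9=63, Pell→Delta 2·13=26, Upton→Echo 11·10=110, Calder→Echo 4·5=20, Tring→Delta 6·19=114. Service 461; fixed 395; total 856.
{Charlie, Echo}: service 447 + fixed 434 = 881
{Alpha, Bravo, Charlie, Delta, Echo}: service 316 + fixed 1382 = 1698
No other subset beats 761.

Open Echo only; minimum total cost 761.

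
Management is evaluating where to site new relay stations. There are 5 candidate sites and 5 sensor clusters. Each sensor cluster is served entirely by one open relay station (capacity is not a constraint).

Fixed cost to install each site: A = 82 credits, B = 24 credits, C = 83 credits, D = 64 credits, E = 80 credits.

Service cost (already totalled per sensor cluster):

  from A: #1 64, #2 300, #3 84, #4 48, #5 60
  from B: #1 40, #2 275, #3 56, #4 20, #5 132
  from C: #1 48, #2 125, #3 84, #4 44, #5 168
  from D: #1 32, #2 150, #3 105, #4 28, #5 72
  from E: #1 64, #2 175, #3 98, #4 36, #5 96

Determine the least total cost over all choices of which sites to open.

For any fixed open set, each sensor cluster goes to its cheapest open site; total = fixed + service.
{B, D}: #1→D 32, #2→D 150, #3→B 56, #4→B 20, #5→D 72. Service 330; fixed 88; total 418.
{D}: service 387 + fixed 64 = 451
{B, C, D}: service 305 + fixed 171 = 476
{A, B, C, D, E}: #1→D 32, #2→C 125, #3→B 56, #4→B 20, #5→A 60. Service 293; fixed 333; total 626.
No other subset beats 418.

Minimum total cost: 418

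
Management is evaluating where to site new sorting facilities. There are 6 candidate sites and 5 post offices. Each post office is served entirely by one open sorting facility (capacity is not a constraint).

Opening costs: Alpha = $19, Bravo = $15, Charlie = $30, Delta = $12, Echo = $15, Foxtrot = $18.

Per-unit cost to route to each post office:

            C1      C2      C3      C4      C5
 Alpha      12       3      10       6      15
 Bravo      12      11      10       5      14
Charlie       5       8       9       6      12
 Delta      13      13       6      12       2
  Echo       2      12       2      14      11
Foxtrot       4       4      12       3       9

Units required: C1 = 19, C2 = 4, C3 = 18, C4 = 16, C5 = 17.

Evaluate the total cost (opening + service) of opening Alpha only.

Total cost: 790

Each post office is assigned to its cheapest site among the open ones.
{Alpha}: C1→Alpha 12·19=228, C2→Alpha 3·4=12, C3→Alpha 10·18=180, C4→Alpha 6·16=96, C5→Alpha 15·17=255. Service 771; fixed 19; total 790.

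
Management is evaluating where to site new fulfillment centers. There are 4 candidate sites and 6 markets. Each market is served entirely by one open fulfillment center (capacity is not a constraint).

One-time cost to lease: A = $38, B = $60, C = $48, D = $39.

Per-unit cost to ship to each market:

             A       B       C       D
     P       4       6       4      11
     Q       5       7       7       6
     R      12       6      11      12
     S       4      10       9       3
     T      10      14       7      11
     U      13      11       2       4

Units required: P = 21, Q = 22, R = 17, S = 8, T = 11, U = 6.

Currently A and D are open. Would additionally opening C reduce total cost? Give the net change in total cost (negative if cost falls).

Yes — net change −14 (cost falls by 14).

Current service cost with {A, D}: 556.
Adding C: each market re-picks its cheapest; new service cost 494, saving 62.
Extra fixed cost: 48. Net change = 48 − 62 = -14.
(Totals: 633 → 619.)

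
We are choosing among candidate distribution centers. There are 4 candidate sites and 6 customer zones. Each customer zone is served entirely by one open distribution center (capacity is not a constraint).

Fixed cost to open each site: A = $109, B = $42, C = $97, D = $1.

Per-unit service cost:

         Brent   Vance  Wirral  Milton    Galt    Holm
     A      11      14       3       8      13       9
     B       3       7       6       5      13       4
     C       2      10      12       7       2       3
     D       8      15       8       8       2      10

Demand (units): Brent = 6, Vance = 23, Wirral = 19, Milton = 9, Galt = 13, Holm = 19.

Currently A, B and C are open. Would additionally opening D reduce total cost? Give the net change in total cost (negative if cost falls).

No — net change +1 (cost rises by 1).

Current service cost with {A, B, C}: 358.
Adding D: each customer zone re-picks its cheapest; new service cost 358, saving 0.
Extra fixed cost: 1. Net change = 1 − 0 = 1.
(Totals: 606 → 607.)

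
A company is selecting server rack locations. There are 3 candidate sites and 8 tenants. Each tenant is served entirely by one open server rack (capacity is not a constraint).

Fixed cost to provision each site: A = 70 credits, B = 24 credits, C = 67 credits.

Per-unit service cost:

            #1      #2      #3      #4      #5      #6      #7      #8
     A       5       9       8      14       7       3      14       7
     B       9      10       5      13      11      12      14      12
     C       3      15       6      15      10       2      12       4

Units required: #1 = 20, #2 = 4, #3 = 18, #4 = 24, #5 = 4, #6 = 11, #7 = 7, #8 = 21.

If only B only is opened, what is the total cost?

Total cost: 1172

Each tenant is assigned to its cheapest site among the open ones.
{B}: #1→B 9·20=180, #2→B 10·4=40, #3→B 5·18=90, #4→B 13·24=312, #5→B 11·4=44, #6→B 12·11=132, #7→B 14·7=98, #8→B 12·21=252. Service 1148; fixed 24; total 1172.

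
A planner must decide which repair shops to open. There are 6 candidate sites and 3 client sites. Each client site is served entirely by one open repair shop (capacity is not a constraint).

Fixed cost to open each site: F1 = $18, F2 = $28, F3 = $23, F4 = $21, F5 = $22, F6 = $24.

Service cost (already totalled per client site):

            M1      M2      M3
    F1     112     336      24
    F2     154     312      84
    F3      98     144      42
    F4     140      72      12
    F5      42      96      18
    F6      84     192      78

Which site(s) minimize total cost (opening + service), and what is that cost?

For any fixed open set, each client site goes to its cheapest open site; total = fixed + service.
{F4, F5}: M1→F5 42, M2→F4 72, M3→F4 12. Service 126; fixed 43; total 169.
{F5}: M1→F5 42, M2→F5 96, M3→F5 18. Service 156; fixed 22; total 178.
{F1, F4, F5}: service 126 + fixed 61 = 187
{F1, F2, F3, F4, F5, F6}: service 126 + fixed 136 = 262
No other subset beats 169.

Open F4 and F5; minimum total cost 169.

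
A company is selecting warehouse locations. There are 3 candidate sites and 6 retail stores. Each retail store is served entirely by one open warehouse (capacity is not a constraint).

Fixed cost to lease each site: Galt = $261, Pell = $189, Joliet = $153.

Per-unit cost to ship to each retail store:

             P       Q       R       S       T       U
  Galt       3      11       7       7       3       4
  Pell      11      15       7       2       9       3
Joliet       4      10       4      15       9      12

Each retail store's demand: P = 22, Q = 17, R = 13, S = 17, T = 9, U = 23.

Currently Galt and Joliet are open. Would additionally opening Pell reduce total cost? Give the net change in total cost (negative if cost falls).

Current service cost with {Galt, Joliet}: 526.
Adding Pell: each retail store re-picks its cheapest; new service cost 418, saving 108.
Extra fixed cost: 189. Net change = 189 − 108 = 81.
(Totals: 940 → 1021.)

No — net change +81 (cost rises by 81).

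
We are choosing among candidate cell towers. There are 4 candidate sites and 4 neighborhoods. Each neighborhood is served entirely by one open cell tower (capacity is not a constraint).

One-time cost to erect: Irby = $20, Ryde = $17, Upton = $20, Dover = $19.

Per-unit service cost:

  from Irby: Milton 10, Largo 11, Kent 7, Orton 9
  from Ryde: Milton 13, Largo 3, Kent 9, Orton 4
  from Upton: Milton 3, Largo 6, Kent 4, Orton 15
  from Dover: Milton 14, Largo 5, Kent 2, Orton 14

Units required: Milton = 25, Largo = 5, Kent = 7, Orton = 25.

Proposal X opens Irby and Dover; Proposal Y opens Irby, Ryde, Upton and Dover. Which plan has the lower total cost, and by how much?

Proposal X: {Irby, Dover}: Milton→Irby 10·25=250, Largo→Dover 5·5=25, Kent→Dover 2·7=14, Orton→Irby 9·25=225. Service 514; fixed 39; total 553.
Proposal Y: {Irby, Ryde, Upton, Dover}: Milton→Upton 3·25=75, Largo→Ryde 3·5=15, Kent→Dover 2·7=14, Orton→Ryde 4·25=100. Service 204; fixed 76; total 280.
Difference: |553 − 280| = 273.

Proposal Y is cheaper by 273.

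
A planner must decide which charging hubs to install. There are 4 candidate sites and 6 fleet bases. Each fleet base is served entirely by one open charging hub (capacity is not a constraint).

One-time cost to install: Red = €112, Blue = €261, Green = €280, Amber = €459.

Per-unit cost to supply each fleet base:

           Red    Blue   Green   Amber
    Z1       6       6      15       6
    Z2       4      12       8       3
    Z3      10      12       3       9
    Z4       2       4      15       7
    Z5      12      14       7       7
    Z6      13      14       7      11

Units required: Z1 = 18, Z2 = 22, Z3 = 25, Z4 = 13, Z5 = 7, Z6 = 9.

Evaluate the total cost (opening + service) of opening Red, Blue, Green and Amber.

Total cost: 1499

Each fleet base is assigned to its cheapest site among the open ones.
{Red, Blue, Green, Amber}: Z1→Red 6·18=108, Z2→Amber 3·22=66, Z3→Green 3·25=75, Z4→Red 2·13=26, Z5→Green 7·7=49, Z6→Green 7·9=63. Service 387; fixed 1112; total 1499.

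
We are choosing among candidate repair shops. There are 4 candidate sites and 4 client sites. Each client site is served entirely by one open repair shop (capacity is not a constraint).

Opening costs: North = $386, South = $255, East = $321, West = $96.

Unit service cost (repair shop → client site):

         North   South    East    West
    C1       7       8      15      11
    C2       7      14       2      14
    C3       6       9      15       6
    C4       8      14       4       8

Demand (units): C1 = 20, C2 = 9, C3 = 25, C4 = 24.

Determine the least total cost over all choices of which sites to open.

Minimum total cost: 784

For any fixed open set, each client site goes to its cheapest open site; total = fixed + service.
{West}: C1→West 11·20=220, C2→West 14·9=126, C3→West 6·25=150, C4→West 8·24=192. Service 688; fixed 96; total 784.
{East, West}: service 484 + fixed 417 = 901
{North}: service 545 + fixed 386 = 931
{North, South, East, West}: service 404 + fixed 1058 = 1462
No other subset beats 784.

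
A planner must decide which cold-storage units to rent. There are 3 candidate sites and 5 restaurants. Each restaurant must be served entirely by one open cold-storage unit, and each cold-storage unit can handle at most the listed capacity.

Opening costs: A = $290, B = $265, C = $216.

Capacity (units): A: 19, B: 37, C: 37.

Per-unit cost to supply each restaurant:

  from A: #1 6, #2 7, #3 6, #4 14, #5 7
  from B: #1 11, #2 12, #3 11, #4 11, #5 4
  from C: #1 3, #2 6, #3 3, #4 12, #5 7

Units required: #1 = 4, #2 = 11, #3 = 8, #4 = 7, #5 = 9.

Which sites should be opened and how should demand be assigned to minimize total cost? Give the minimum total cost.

Open {B, C}: #1→C 3·4=12, #2→C 6·11=66, #3→C 3·8=24, #4→B 11·7=77, #5→B 4·9=36.
Loads: B carries 16/37, C carries 23/37. Service 215; fixed 481; total 696.
Next best feasible plan costs 703.

Minimum total cost: 696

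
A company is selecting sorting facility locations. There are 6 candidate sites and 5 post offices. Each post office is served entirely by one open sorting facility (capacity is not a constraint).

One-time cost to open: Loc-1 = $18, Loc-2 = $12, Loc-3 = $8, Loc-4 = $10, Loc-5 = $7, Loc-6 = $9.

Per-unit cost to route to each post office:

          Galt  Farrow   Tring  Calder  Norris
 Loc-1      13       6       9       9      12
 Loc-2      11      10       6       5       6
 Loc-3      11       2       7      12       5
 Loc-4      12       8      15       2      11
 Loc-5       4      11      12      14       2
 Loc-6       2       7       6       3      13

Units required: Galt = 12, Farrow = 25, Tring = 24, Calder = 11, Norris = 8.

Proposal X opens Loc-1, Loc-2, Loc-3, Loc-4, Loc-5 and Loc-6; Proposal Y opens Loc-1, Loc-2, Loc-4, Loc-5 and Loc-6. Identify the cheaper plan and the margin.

Proposal X is cheaper by 92.

Proposal X: {Loc-1, Loc-2, Loc-3, Loc-4, Loc-5, Loc-6}: Galt→Loc-6 2·12=24, Farrow→Loc-3 2·25=50, Tring→Loc-2 6·24=144, Calder→Loc-4 2·11=22, Norris→Loc-5 2·8=16. Service 256; fixed 64; total 320.
Proposal Y: {Loc-1, Loc-2, Loc-4, Loc-5, Loc-6}: Galt→Loc-6 2·12=24, Farrow→Loc-1 6·25=150, Tring→Loc-2 6·24=144, Calder→Loc-4 2·11=22, Norris→Loc-5 2·8=16. Service 356; fixed 56; total 412.
Difference: |320 − 412| = 92.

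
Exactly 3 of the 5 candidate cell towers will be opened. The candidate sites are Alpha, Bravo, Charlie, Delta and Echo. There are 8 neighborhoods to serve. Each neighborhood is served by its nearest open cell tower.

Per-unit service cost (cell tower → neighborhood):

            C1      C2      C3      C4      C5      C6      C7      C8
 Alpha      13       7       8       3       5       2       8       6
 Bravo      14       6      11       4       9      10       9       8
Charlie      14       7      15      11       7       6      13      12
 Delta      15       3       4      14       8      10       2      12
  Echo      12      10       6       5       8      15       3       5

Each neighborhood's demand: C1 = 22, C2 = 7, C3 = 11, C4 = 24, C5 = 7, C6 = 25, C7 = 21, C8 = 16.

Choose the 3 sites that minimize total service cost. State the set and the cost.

Choose Alpha, Delta and Echo; total service cost 608.

With exactly 3 open, each neighborhood uses its cheapest among the chosen.
{Alpha, Delta, Echo}: C1→Echo 12·22=264, C2→Delta 3·7=21, C3→Delta 4·11=44, C4→Alpha 3·24=72, C5→Alpha 5·7=35, C6→Alpha 2·25=50, C7→Delta 2·21=42, C8→Echo 5·16=80. Service cost 608.
{Alpha, Bravo, Delta}: service cost 646
{Alpha, Charlie, Delta}: service cost 646
Among all 10 size-3 choices, {Alpha, Delta, Echo} is lowest.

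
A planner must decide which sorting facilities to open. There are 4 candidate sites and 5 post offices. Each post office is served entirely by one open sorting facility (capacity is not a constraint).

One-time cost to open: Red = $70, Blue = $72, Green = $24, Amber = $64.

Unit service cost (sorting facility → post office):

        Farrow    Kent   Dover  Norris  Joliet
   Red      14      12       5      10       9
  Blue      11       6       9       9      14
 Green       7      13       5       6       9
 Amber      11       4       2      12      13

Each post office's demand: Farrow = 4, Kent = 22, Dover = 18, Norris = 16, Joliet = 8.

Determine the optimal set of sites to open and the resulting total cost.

Open Green and Amber; minimum total cost 408.

For any fixed open set, each post office goes to its cheapest open site; total = fixed + service.
{Green, Amber}: Farrow→Green 7·4=28, Kent→Amber 4·22=88, Dover→Amber 2·18=36, Norris→Green 6·16=96, Joliet→Green 9·8=72. Service 320; fixed 88; total 408.
{Red, Green, Amber}: service 320 + fixed 158 = 478
{Blue, Green, Amber}: Farrow→Green 7·4=28, Kent→Amber 4·22=88, Dover→Amber 2·18=36, Norris→Green 6·16=96, Joliet→Green 9·8=72. Service 320; fixed 160; total 480.
{Red, Blue, Green, Amber}: Farrow→Green 7·4=28, Kent→Amber 4·22=88, Dover→Amber 2·18=36, Norris→Green 6·16=96, Joliet→Red 9·8=72. Service 320; fixed 230; total 550.
(All 15 nonempty subsets were checked; Green and Amber is lowest.)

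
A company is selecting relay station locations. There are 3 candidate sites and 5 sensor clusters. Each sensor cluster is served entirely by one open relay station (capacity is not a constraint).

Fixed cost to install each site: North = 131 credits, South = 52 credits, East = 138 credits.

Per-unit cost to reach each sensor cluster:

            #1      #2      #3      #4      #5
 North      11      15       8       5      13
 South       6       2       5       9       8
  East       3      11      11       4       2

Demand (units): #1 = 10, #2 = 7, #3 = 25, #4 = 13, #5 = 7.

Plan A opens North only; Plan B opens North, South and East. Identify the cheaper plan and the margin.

Plan B is cheaper by 146.

Plan A: {North}: #1→North 11·10=110, #2→North 15·7=105, #3→North 8·25=200, #4→North 5·13=65, #5→North 13·7=91. Service 571; fixed 131; total 702.
Plan B: {North, South, East}: #1→East 3·10=30, #2→South 2·7=14, #3→South 5·25=125, #4→East 4·13=52, #5→East 2·7=14. Service 235; fixed 321; total 556.
Difference: |702 − 556| = 146.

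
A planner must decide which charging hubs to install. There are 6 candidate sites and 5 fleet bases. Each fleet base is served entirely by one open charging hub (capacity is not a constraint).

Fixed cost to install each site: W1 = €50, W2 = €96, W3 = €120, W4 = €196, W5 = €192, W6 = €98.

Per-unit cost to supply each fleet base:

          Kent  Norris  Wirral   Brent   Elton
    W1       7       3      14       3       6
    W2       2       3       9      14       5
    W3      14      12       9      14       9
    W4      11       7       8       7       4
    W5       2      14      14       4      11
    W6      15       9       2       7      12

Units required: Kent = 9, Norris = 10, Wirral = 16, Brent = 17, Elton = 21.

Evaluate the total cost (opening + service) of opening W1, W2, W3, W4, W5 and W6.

Total cost: 967

Each fleet base is assigned to its cheapest site among the open ones.
{W1, W2, W3, W4, W5, W6}: Kent→W2 2·9=18, Norris→W1 3·10=30, Wirral→W6 2·16=32, Brent→W1 3·17=51, Elton→W4 4·21=84. Service 215; fixed 752; total 967.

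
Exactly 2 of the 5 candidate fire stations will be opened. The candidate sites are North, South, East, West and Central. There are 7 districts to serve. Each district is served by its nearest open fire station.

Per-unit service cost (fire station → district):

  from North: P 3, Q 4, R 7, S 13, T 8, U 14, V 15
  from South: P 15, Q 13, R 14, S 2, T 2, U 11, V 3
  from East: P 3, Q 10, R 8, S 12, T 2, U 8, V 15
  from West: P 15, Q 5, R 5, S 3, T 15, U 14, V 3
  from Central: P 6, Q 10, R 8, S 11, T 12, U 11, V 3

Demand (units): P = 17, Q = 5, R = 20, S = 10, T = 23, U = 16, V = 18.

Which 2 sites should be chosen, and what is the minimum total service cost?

With exactly 2 open, each district uses its cheapest among the chosen.
{East, West}: P→East 3·17=51, Q→West 5·5=25, R→West 5·20=100, S→West 3·10=30, T→East 2·23=46, U→East 8·16=128, V→West 3·18=54. Service cost 434.
{North, South}: service cost 507
{South, East}: service cost 509
Among all 10 size-2 choices, {East, West} is lowest.

Choose East and West; total service cost 434.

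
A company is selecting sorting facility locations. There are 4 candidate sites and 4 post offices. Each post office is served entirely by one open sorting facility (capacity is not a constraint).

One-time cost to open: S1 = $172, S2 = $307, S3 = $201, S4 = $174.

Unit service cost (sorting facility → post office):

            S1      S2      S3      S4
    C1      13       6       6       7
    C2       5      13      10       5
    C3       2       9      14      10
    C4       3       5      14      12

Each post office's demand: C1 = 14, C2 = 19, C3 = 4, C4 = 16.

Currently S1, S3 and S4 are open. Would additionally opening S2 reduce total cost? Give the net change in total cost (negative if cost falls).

Current service cost with {S1, S3, S4}: 235.
Adding S2: each post office re-picks its cheapest; new service cost 235, saving 0.
Extra fixed cost: 307. Net change = 307 − 0 = 307.
(Totals: 782 → 1089.)

No — net change +307 (cost rises by 307).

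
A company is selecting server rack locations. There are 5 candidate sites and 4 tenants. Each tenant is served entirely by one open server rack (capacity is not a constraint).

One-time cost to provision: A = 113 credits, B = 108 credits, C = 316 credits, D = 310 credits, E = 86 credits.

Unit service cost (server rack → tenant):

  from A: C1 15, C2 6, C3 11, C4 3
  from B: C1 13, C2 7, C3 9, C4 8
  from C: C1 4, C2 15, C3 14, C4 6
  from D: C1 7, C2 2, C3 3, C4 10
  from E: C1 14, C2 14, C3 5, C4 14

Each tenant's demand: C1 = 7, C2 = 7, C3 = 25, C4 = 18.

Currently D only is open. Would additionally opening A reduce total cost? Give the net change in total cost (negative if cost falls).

Yes — net change −13 (cost falls by 13).

Current service cost with {D}: 318.
Adding A: each tenant re-picks its cheapest; new service cost 192, saving 126.
Extra fixed cost: 113. Net change = 113 − 126 = -13.
(Totals: 628 → 615.)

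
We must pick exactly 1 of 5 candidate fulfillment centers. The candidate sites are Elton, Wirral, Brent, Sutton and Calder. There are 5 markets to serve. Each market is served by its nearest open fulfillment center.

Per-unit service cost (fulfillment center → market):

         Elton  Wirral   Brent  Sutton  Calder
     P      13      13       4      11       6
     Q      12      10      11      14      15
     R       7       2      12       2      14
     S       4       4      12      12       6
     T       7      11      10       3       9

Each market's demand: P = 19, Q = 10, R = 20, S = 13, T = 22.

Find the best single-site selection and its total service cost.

Choose Sutton only; total service cost 611.

With exactly 1 open, each market uses its cheapest among the chosen.
{Sutton}: P→Sutton 11·19=209, Q→Sutton 14·10=140, R→Sutton 2·20=40, S→Sutton 12·13=156, T→Sutton 3·22=66. Service cost 611.
{Wirral}: service cost 681
{Elton}: service cost 713
Among all 5 size-1 choices, {Sutton} is lowest.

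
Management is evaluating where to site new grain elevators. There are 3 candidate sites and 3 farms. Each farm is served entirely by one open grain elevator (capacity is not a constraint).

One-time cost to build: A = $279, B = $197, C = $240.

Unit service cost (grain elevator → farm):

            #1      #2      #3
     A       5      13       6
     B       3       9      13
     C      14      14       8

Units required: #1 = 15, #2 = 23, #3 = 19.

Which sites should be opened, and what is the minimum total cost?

Open B only; minimum total cost 696.

For any fixed open set, each farm goes to its cheapest open site; total = fixed + service.
{B}: #1→B 3·15=45, #2→B 9·23=207, #3→B 13·19=247. Service 499; fixed 197; total 696.
{A}: service 488 + fixed 279 = 767
{B, C}: #1→B 3·15=45, #2→B 9·23=207, #3→C 8·19=152. Service 404; fixed 437; total 841.
{A, B, C}: service 366 + fixed 716 = 1082
No other subset beats 696.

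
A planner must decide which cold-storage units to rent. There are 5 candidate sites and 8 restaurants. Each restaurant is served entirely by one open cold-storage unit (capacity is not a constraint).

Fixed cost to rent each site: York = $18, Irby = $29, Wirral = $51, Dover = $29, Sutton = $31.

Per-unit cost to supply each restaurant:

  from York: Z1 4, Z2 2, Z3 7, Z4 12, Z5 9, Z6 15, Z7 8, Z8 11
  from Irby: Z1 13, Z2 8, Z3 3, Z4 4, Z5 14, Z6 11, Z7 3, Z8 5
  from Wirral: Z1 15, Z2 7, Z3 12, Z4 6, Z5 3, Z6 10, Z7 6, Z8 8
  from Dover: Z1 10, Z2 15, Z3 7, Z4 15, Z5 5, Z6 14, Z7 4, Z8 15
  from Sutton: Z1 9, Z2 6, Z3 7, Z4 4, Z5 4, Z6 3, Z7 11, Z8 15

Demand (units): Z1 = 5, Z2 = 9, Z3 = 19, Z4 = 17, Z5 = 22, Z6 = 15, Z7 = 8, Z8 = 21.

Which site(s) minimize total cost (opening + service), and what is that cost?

Open York, Irby and Sutton; minimum total cost 503.

For any fixed open set, each restaurant goes to its cheapest open site; total = fixed + service.
{York, Irby, Sutton}: Z1→York 4·5=20, Z2→York 2·9=18, Z3→Irby 3·19=57, Z4→Irby 4·17=68, Z5→Sutton 4·22=88, Z6→Sutton 3·15=45, Z7→Irby 3·8=24, Z8→Irby 5·21=105. Service 425; fixed 78; total 503.
{York, Irby, Wirral, Sutton}: Z1→York 4·5=20, Z2→York 2·9=18, Z3→Irby 3·19=57, Z4→Irby 4·17=68, Z5→Wirral 3·22=66, Z6→Sutton 3·15=45, Z7→Irby 3·8=24, Z8→Irby 5·21=105. Service 403; fixed 129; total 532.
{York, Irby, Dover, Sutton}: service 425 + fixed 107 = 532
{York, Irby, Wirral, Dover, Sutton}: Z1→York 4·5=20, Z2→York 2·9=18, Z3→Irby 3·19=57, Z4→Irby 4·17=68, Z5→Wirral 3·22=66, Z6→Sutton 3·15=45, Z7→Irby 3·8=24, Z8→Irby 5·21=105. Service 403; fixed 158; total 561.
No other subset beats 503.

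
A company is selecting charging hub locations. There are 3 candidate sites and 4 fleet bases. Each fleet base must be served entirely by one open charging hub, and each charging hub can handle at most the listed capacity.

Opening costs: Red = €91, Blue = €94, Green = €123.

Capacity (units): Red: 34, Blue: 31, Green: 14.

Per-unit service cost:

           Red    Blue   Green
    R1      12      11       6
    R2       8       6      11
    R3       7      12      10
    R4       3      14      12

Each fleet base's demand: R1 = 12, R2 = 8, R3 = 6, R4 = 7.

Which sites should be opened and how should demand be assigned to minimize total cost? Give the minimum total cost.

Minimum total cost: 362

Open {Red}: R1→Red 12·12=144, R2→Red 8·8=64, R3→Red 7·6=42, R4→Red 3·7=21.
Loads: Red carries 33/34. Service 271; fixed 91; total 362.
Next best feasible plan costs 413.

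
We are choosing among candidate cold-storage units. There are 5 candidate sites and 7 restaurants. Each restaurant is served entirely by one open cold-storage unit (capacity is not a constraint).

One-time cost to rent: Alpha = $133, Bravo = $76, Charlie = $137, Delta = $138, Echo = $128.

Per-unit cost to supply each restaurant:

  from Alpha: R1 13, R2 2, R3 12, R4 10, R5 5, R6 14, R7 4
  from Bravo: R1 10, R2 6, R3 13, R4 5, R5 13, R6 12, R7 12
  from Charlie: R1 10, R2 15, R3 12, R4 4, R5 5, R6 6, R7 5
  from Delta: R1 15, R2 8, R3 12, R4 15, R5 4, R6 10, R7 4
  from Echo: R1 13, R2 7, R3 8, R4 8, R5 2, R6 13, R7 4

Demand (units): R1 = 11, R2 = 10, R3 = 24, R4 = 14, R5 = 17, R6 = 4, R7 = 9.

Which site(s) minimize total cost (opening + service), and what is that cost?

For any fixed open set, each restaurant goes to its cheapest open site; total = fixed + service.
{Bravo, Echo}: R1→Bravo 10·11=110, R2→Bravo 6·10=60, R3→Echo 8·24=192, R4→Bravo 5·14=70, R5→Echo 2·17=34, R6→Bravo 12·4=48, R7→Echo 4·9=36. Service 550; fixed 204; total 754.
{Echo}: service 639 + fixed 128 = 767
{Charlie, Echo}: service 522 + fixed 265 = 787
{Alpha, Bravo, Charlie, Delta, Echo}: R1→Bravo 10·11=110, R2→Alpha 2·10=20, R3→Echo 8·24=192, R4→Charlie 4·14=56, R5→Echo 2·17=34, R6→Charlie 6·4=24, R7→Alpha 4·9=36. Service 472; fixed 612; total 1084.
No other subset beats 754.

Open Bravo and Echo; minimum total cost 754.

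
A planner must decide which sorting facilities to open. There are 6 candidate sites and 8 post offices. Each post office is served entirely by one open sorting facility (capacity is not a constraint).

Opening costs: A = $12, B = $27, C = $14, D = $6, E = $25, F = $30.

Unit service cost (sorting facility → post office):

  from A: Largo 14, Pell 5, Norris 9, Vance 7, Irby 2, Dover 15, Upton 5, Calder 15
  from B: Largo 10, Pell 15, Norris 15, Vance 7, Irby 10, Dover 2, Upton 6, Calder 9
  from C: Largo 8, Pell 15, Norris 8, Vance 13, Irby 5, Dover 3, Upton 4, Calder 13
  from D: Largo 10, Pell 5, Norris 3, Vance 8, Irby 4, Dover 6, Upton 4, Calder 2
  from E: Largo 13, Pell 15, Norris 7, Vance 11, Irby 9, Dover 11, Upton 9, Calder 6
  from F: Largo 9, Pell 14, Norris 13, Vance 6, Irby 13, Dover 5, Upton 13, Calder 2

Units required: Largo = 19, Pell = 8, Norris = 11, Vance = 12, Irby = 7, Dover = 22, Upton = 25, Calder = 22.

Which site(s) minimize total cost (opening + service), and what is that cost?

Open A, C and D; minimum total cost 565.

For any fixed open set, each post office goes to its cheapest open site; total = fixed + service.
{A, C, D}: Largo→C 8·19=152, Pell→A 5·8=40, Norris→D 3·11=33, Vance→A 7·12=84, Irby→A 2·7=14, Dover→C 3·22=66, Upton→C 4·25=100, Calder→D 2·22=44. Service 533; fixed 32; total 565.
{A, B, C, D}: Largo→C 8·19=152, Pell→A 5·8=40, Norris→D 3·11=33, Vance→A 7·12=84, Irby→A 2·7=14, Dover→B 2·22=44, Upton→C 4·25=100, Calder→D 2·22=44. Service 511; fixed 59; total 570.
{B, C, D}: service 525 + fixed 47 = 572
{A, B, C, D, E, F}: service 499 + fixed 114 = 613
No other subset beats 565.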